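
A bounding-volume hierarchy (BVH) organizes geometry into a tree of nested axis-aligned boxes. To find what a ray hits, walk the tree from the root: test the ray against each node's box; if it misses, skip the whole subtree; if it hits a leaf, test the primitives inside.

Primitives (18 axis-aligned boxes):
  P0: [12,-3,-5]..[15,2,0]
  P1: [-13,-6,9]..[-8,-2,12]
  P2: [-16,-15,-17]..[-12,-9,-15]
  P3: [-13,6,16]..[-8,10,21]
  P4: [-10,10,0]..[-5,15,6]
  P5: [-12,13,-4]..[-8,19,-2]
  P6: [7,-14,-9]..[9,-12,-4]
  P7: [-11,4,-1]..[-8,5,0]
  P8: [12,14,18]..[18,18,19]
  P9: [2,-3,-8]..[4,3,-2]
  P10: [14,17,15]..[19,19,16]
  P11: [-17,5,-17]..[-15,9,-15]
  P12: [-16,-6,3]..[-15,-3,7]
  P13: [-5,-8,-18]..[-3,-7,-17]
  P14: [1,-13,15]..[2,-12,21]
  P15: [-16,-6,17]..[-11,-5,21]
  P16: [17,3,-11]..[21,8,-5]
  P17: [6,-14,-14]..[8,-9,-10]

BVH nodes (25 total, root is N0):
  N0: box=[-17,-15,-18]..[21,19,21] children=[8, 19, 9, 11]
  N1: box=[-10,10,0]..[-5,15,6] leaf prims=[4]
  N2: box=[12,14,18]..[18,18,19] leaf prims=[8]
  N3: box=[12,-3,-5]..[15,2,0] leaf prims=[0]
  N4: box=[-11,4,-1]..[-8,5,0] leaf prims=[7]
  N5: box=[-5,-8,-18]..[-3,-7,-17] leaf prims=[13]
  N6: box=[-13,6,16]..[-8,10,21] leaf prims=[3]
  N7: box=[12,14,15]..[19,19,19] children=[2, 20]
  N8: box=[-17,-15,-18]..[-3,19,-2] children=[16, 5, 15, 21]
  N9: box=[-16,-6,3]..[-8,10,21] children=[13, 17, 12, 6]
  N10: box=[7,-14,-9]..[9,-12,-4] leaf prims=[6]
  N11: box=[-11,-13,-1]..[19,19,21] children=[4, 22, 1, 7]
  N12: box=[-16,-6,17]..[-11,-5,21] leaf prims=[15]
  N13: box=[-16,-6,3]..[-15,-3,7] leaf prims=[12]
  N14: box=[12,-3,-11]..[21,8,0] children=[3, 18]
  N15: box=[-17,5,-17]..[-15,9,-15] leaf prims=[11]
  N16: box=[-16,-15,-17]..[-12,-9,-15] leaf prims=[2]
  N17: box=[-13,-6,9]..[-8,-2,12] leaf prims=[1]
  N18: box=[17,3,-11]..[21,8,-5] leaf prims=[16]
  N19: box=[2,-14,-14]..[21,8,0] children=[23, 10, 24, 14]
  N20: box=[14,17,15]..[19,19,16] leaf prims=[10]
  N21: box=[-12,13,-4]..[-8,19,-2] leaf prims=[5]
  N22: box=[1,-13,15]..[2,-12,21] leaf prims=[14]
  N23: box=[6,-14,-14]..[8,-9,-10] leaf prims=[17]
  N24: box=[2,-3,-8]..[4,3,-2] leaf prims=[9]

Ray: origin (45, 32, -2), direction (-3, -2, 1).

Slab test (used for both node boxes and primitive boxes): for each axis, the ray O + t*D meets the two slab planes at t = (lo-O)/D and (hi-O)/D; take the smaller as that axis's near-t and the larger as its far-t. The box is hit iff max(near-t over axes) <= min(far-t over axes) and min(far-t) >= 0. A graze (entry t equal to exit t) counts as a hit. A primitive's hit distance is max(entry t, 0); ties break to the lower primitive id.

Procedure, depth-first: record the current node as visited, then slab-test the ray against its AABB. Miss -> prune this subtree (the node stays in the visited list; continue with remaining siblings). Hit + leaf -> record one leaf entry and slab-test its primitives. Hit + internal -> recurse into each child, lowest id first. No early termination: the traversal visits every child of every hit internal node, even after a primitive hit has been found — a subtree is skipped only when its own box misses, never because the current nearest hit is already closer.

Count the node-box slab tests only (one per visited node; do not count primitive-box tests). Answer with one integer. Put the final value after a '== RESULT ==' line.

Trace the traversal:
N0 x:[8,62/3] y:[13/2,47/2] z:[-16,23] -> hit [8,62/3], descend [8, 9, 11, 19]
  N8 x:[16,62/3] y:[13/2,47/2] z:[-16,0] -> miss, prune
  N9 x:[53/3,61/3] y:[11,19] z:[5,23] -> hit [53/3,19], descend [6, 12, 13, 17]
    N6 x:[53/3,58/3] y:[11,13] z:[18,23] -> miss, prune
    N12 x:[56/3,61/3] y:[37/2,19] z:[19,23] -> hit [19,19] leaf, test {P15@t=19}
    N13 x:[20,61/3] y:[35/2,19] z:[5,9] -> miss, prune
    N17 x:[53/3,58/3] y:[17,19] z:[11,14] -> miss, prune
  N11 x:[26/3,56/3] y:[13/2,45/2] z:[1,23] -> hit [26/3,56/3], descend [1, 4, 7, 22]
    N1 x:[50/3,55/3] y:[17/2,11] z:[2,8] -> miss, prune
    N4 x:[53/3,56/3] y:[27/2,14] z:[1,2] -> miss, prune
    N7 x:[26/3,11] y:[13/2,9] z:[17,21] -> miss, prune
    N22 x:[43/3,44/3] y:[22,45/2] z:[17,23] -> miss, prune
  N19 x:[8,43/3] y:[12,23] z:[-12,2] -> miss, prune

Summary -> nodes [0, 8, 9, 6, 12, 13, 17, 11, 1, 4, 7, 22, 19]; box-tests=13; leaf-entries=1; first=P15

== RESULT ==
13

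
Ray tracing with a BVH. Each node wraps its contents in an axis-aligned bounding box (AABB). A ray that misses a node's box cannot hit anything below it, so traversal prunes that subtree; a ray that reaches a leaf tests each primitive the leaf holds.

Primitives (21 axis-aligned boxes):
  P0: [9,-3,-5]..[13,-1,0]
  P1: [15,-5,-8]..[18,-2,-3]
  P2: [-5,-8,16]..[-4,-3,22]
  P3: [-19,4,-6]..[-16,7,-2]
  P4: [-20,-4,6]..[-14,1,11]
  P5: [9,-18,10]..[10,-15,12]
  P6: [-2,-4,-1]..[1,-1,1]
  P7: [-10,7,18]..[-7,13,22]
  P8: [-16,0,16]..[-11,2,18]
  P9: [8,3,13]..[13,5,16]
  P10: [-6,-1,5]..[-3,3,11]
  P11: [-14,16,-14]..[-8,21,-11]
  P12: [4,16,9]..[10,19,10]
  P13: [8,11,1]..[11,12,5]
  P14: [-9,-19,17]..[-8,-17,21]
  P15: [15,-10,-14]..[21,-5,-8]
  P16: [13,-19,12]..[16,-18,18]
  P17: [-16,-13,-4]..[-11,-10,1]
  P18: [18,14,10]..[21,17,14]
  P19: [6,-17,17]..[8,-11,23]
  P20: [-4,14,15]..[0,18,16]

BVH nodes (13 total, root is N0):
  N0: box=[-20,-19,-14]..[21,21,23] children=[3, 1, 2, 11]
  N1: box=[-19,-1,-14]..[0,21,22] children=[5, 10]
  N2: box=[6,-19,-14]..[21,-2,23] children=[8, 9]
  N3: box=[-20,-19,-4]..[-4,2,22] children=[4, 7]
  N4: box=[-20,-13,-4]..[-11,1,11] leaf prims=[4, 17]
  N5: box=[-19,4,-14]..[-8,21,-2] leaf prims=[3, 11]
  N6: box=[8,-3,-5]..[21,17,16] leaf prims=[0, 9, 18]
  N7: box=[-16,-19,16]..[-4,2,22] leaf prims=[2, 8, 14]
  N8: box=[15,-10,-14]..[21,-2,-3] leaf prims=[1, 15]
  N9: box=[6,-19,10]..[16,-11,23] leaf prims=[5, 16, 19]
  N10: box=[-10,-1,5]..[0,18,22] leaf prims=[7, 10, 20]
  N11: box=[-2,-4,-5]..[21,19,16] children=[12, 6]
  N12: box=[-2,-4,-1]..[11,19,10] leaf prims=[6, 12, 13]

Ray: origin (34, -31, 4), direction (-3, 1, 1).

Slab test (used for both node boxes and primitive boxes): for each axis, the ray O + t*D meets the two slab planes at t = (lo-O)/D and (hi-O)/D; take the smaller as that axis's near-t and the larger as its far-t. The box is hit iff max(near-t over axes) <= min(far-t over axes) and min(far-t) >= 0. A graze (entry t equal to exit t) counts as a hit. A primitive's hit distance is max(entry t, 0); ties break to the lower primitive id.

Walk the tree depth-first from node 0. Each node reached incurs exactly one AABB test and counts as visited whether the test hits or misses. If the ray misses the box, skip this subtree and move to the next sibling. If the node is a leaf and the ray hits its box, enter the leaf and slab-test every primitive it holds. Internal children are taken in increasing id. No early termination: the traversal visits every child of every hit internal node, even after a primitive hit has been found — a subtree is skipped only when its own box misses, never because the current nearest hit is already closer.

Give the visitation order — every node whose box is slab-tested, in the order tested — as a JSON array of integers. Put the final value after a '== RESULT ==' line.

Traverse from the root:
N0 x:[13/3,18] y:[12,52] z:[-18,19] -> hit [12,18], descend [1, 2, 3, 11]
  N1 x:[34/3,53/3] y:[30,52] z:[-18,18] -> miss, prune
  N2 x:[13/3,28/3] y:[12,29] z:[-18,19] -> miss, prune
  N3 x:[38/3,18] y:[12,33] z:[-8,18] -> hit [38/3,18], descend [4, 7]
    N4 x:[15,18] y:[18,32] z:[-8,7] -> miss, prune
    N7 x:[38/3,50/3] y:[12,33] z:[12,18] -> hit [38/3,50/3] leaf, test {P2(miss), P8(miss), P14@t=14}
  N11 x:[13/3,12] y:[27,50] z:[-9,12] -> miss, prune

Visited [0, 1, 2, 3, 4, 7, 11]. Tests: 7 box, 1 leaf. Nearest: P14.

== RESULT ==
[0, 1, 2, 3, 4, 7, 11]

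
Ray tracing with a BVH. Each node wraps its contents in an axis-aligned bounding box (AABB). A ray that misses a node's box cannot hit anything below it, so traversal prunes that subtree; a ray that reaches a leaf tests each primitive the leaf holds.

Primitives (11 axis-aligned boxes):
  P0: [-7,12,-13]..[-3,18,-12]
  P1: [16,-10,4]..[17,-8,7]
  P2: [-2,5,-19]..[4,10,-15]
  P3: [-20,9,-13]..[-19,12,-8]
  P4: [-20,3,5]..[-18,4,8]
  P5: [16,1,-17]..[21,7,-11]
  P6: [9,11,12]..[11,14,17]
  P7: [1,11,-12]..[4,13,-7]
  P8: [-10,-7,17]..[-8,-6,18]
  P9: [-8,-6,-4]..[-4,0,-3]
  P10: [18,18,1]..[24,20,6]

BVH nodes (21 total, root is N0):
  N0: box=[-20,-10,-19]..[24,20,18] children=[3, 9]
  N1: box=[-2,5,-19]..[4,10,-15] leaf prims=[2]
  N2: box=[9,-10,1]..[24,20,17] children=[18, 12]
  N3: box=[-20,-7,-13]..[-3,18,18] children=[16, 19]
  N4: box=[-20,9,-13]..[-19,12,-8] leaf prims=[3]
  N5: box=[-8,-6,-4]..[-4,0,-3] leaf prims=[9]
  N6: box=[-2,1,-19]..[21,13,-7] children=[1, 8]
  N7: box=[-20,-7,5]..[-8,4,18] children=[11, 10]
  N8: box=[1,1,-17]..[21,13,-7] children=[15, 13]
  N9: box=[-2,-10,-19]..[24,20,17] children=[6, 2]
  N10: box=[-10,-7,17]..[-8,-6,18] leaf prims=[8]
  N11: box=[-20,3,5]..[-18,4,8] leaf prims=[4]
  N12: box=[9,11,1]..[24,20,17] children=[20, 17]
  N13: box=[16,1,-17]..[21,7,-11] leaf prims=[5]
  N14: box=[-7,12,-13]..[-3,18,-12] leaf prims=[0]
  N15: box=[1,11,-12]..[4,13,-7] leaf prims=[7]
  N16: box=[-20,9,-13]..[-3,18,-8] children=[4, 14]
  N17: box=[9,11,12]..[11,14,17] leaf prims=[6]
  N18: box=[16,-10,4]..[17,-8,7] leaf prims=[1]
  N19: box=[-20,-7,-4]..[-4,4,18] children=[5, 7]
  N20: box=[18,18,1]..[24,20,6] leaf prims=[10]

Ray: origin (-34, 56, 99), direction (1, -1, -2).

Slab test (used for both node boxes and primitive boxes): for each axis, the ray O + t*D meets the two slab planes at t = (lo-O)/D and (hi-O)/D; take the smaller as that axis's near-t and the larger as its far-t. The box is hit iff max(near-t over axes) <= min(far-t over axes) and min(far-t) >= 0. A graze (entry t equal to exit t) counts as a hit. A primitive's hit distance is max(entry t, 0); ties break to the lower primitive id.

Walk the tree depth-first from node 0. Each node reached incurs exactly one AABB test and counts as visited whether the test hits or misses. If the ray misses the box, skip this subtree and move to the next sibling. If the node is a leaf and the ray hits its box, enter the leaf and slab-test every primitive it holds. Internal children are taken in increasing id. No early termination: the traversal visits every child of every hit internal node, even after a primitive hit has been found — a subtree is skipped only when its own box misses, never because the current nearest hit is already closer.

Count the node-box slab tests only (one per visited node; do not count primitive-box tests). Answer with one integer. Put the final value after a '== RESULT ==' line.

Walk:
N0 x:[14,58] y:[36,66] z:[81/2,59] -> hit [81/2,58], descend [3, 9]
  N3 x:[14,31] y:[38,63] z:[81/2,56] -> miss, prune
  N9 x:[32,58] y:[36,66] z:[41,59] -> hit [41,58], descend [2, 6]
    N2 x:[43,58] y:[36,66] z:[41,49] -> hit [43,49], descend [12, 18]
      N12 x:[43,58] y:[36,45] z:[41,49] -> hit [43,45], descend [17, 20]
        N17 x:[43,45] y:[42,45] z:[41,87/2] -> hit [43,87/2] leaf, test {P6@t=43}
        N20 x:[52,58] y:[36,38] z:[93/2,49] -> miss, prune
      N18 x:[50,51] y:[64,66] z:[46,95/2] -> miss, prune
    N6 x:[32,55] y:[43,55] z:[53,59] -> hit [53,55], descend [1, 8]
      N1 x:[32,38] y:[46,51] z:[57,59] -> miss, prune
      N8 x:[35,55] y:[43,55] z:[53,58] -> hit [53,55], descend [13, 15]
        N13 x:[50,55] y:[49,55] z:[55,58] -> hit [55,55] leaf, test {P5@t=55}
        N15 x:[35,38] y:[43,45] z:[53,111/2] -> miss, prune

Summary -> nodes [0, 3, 9, 2, 12, 17, 20, 18, 6, 1, 8, 13, 15]; box-tests=13; leaf-entries=2; first=P6

== RESULT ==
13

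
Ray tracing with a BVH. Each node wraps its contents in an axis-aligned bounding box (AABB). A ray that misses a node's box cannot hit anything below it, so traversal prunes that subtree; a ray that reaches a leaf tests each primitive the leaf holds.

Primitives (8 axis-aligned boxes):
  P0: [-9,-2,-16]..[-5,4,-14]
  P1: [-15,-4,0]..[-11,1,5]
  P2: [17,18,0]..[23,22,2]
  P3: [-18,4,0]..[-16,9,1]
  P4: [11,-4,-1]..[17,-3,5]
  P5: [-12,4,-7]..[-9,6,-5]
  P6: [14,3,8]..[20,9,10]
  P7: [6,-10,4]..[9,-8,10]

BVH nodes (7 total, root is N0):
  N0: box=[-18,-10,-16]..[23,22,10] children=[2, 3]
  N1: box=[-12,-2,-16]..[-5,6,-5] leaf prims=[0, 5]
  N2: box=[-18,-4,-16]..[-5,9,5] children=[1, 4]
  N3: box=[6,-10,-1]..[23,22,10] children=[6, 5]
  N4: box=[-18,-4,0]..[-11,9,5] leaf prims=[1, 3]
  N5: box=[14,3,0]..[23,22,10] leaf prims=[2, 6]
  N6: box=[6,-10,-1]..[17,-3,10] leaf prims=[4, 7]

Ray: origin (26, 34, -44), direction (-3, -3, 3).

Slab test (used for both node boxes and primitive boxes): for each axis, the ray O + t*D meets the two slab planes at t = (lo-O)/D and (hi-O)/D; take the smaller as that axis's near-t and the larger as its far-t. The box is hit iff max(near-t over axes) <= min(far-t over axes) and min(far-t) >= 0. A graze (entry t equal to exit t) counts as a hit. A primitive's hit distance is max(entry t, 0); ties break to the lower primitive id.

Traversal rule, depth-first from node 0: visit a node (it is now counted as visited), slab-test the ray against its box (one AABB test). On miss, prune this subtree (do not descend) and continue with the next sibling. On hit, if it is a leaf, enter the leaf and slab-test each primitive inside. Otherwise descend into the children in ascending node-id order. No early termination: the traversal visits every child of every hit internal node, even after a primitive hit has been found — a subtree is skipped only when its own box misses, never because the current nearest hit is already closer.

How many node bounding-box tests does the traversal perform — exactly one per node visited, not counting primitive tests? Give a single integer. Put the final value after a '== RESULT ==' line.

Walk:
N0 x:[1,44/3] y:[4,44/3] z:[28/3,18] -> hit [28/3,44/3], descend [2, 3]
  N2 x:[31/3,44/3] y:[25/3,38/3] z:[28/3,49/3] -> hit [31/3,38/3], descend [1, 4]
    N1 x:[31/3,38/3] y:[28/3,12] z:[28/3,13] -> hit [31/3,12] leaf, test {P0(miss), P5(miss)}
    N4 x:[37/3,44/3] y:[25/3,38/3] z:[44/3,49/3] -> miss, prune
  N3 x:[1,20/3] y:[4,44/3] z:[43/3,18] -> miss, prune

order=[0, 2, 1, 4, 3]  |boxes|=5  |leaves|=1  hit=miss

== RESULT ==
5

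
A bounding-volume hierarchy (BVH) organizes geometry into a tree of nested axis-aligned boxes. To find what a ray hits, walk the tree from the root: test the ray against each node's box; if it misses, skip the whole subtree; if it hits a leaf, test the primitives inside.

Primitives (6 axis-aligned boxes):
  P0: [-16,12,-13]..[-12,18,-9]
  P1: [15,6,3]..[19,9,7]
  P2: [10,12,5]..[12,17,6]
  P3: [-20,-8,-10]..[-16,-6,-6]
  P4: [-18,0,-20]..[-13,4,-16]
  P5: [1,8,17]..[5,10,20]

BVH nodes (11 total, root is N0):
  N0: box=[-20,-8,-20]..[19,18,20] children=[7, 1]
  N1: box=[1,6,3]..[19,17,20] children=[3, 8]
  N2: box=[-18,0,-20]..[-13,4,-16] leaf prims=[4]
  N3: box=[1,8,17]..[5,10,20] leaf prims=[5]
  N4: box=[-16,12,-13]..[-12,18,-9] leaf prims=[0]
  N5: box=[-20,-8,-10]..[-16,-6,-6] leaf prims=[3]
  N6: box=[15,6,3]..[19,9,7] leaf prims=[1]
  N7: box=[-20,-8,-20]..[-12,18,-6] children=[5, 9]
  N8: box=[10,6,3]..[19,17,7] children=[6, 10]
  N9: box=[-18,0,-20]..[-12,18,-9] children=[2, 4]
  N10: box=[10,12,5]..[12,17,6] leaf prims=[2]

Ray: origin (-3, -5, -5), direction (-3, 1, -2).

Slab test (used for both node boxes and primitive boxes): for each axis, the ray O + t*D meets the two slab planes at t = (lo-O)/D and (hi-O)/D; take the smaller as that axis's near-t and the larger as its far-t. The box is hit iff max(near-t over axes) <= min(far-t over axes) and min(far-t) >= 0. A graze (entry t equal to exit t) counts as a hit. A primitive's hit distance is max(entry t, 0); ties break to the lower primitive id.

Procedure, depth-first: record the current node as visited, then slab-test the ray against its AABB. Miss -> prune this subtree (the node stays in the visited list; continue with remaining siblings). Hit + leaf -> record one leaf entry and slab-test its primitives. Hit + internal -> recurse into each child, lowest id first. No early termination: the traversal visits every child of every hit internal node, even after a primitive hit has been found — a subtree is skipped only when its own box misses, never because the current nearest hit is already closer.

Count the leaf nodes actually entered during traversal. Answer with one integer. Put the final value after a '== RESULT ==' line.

Traverse from the root:
N0 x:[-22/3,17/3] y:[-3,23] z:[-25/2,15/2] -> hit [-3,17/3], descend [1, 7]
  N1 x:[-22/3,-4/3] y:[11,22] z:[-25/2,-4] -> miss, prune
  N7 x:[3,17/3] y:[-3,23] z:[1/2,15/2] -> hit [3,17/3], descend [5, 9]
    N5 x:[13/3,17/3] y:[-3,-1] z:[1/2,5/2] -> miss, prune
    N9 x:[3,5] y:[5,23] z:[2,15/2] -> hit [5,5], descend [2, 4]
      N2 x:[10/3,5] y:[5,9] z:[11/2,15/2] -> miss, prune
      N4 x:[3,13/3] y:[17,23] z:[2,4] -> miss, prune

order=[0, 1, 7, 5, 9, 2, 4]  |boxes|=7  |leaves|=0  hit=miss

== RESULT ==
0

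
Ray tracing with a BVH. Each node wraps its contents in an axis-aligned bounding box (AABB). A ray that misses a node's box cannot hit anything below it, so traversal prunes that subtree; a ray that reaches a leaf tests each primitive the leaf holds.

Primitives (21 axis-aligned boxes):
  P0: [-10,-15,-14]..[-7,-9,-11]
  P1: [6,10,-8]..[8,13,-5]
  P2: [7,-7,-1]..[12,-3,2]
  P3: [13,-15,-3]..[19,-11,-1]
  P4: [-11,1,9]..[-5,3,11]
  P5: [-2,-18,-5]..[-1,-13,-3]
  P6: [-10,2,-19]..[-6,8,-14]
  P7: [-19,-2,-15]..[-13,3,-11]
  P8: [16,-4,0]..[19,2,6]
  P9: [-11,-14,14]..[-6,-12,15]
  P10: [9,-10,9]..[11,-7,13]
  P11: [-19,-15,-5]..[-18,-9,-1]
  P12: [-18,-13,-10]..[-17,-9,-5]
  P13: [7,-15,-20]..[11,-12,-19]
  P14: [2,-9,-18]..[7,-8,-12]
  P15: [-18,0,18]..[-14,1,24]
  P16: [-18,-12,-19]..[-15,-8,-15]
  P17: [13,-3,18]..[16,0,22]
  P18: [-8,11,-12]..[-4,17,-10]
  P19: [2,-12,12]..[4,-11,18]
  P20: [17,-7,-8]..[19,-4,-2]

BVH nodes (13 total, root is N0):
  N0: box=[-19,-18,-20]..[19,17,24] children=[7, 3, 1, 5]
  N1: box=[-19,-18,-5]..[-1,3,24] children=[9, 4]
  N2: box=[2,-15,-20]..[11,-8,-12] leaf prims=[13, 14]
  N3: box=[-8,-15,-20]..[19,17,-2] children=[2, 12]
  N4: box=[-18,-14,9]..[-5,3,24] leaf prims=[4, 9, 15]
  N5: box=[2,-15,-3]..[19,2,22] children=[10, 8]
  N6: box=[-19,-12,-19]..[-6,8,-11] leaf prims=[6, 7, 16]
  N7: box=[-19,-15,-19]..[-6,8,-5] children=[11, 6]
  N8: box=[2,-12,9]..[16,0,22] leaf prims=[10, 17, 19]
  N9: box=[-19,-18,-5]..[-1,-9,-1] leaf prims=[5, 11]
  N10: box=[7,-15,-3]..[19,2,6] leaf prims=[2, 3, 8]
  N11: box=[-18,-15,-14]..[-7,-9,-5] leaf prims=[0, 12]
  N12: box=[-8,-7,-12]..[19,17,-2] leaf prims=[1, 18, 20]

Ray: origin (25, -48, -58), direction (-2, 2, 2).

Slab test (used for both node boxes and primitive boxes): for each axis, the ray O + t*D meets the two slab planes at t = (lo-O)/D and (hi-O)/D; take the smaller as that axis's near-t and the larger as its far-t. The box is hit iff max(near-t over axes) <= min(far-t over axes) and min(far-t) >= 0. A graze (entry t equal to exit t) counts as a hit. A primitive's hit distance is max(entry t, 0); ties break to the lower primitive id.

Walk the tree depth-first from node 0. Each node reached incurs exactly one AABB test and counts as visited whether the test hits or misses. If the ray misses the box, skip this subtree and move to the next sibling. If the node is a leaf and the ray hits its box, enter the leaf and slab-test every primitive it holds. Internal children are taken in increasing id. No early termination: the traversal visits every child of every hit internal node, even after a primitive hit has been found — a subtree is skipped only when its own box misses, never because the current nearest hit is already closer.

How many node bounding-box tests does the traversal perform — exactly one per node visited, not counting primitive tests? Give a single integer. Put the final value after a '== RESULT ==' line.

Trace the traversal:
N0 x:[3,22] y:[15,65/2] z:[19,41] -> hit [19,22], descend [1, 3, 5, 7]
  N1 x:[13,22] y:[15,51/2] z:[53/2,41] -> miss, prune
  N3 x:[3,33/2] y:[33/2,65/2] z:[19,28] -> miss, prune
  N5 x:[3,23/2] y:[33/2,25] z:[55/2,40] -> miss, prune
  N7 x:[31/2,22] y:[33/2,28] z:[39/2,53/2] -> hit [39/2,22], descend [6, 11]
    N6 x:[31/2,22] y:[18,28] z:[39/2,47/2] -> hit [39/2,22] leaf, test {P6(miss), P7(miss), P16@t=20}
    N11 x:[16,43/2] y:[33/2,39/2] z:[22,53/2] -> miss, prune

7 AABB tests over nodes [0, 1, 3, 5, 7, 6, 11]; 1 leaf entered; closest P16.

== RESULT ==
7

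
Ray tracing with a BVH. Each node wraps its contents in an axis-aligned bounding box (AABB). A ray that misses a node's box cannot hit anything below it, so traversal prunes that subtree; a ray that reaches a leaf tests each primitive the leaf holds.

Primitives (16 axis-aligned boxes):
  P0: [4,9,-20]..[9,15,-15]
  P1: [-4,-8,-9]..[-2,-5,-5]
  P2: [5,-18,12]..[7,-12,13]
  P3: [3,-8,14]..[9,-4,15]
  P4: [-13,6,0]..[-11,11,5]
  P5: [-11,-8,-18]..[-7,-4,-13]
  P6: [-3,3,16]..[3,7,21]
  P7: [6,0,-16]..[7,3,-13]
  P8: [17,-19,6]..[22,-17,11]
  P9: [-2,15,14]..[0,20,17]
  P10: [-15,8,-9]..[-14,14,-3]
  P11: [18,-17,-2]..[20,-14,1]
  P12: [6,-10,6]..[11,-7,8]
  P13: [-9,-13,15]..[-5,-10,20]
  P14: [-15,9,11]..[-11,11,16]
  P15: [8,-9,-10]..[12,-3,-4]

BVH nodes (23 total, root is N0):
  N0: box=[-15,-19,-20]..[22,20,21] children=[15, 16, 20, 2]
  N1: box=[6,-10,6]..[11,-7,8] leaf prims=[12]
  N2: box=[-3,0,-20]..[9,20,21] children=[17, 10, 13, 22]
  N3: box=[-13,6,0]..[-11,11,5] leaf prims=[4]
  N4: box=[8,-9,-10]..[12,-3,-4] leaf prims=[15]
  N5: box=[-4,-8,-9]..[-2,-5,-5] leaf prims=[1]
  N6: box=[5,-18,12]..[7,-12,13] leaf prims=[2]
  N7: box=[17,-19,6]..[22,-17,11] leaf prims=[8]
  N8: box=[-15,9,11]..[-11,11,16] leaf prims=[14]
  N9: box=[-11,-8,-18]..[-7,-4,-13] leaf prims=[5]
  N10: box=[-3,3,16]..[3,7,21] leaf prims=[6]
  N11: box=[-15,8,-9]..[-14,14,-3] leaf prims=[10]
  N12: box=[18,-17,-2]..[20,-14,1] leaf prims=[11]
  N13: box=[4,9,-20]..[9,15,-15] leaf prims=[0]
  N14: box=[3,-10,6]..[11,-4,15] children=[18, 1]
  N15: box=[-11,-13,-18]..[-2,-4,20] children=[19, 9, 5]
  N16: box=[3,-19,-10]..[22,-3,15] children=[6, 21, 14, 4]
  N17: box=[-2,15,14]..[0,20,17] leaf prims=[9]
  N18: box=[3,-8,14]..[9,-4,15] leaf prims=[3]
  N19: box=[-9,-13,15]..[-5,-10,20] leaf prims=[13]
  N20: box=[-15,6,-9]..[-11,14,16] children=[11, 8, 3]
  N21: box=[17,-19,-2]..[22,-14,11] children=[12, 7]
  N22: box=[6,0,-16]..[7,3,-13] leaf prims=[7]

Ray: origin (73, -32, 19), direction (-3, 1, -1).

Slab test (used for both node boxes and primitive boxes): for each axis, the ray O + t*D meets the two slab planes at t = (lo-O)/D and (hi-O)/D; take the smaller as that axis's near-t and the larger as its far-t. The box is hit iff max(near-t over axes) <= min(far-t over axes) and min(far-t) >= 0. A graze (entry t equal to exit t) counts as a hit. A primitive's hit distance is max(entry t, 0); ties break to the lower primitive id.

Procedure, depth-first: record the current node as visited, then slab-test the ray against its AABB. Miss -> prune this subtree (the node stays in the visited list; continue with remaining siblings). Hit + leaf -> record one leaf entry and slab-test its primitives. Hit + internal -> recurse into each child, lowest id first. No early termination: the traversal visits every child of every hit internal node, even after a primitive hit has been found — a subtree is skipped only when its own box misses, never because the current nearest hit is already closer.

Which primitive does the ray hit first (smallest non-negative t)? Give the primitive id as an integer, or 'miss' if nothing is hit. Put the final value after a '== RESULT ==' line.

Walk:
N0 x:[17,88/3] y:[13,52] z:[-2,39] -> hit [17,88/3], descend [2, 15, 16, 20]
  N2 x:[64/3,76/3] y:[32,52] z:[-2,39] -> miss, prune
  N15 x:[25,28] y:[19,28] z:[-1,37] -> hit [25,28], descend [5, 9, 19]
    N5 x:[25,77/3] y:[24,27] z:[24,28] -> hit [25,77/3] leaf, test {P1@t=25}
    N9 x:[80/3,28] y:[24,28] z:[32,37] -> miss, prune
    N19 x:[26,82/3] y:[19,22] z:[-1,4] -> miss, prune
  N16 x:[17,70/3] y:[13,29] z:[4,29] -> hit [17,70/3], descend [4, 6, 14, 21]
    N4 x:[61/3,65/3] y:[23,29] z:[23,29] -> miss, prune
    N6 x:[22,68/3] y:[14,20] z:[6,7] -> miss, prune
    N14 x:[62/3,70/3] y:[22,28] z:[4,13] -> miss, prune
    N21 x:[17,56/3] y:[13,18] z:[8,21] -> hit [17,18], descend [7, 12]
      N7 x:[17,56/3] y:[13,15] z:[8,13] -> miss, prune
      N12 x:[53/3,55/3] y:[15,18] z:[18,21] -> hit [18,18] leaf, test {P11@t=18}
  N20 x:[28,88/3] y:[38,46] z:[3,28] -> miss, prune

Summary -> nodes [0, 2, 15, 5, 9, 19, 16, 4, 6, 14, 21, 7, 12, 20]; box-tests=14; leaf-entries=2; first=P11

== RESULT ==
11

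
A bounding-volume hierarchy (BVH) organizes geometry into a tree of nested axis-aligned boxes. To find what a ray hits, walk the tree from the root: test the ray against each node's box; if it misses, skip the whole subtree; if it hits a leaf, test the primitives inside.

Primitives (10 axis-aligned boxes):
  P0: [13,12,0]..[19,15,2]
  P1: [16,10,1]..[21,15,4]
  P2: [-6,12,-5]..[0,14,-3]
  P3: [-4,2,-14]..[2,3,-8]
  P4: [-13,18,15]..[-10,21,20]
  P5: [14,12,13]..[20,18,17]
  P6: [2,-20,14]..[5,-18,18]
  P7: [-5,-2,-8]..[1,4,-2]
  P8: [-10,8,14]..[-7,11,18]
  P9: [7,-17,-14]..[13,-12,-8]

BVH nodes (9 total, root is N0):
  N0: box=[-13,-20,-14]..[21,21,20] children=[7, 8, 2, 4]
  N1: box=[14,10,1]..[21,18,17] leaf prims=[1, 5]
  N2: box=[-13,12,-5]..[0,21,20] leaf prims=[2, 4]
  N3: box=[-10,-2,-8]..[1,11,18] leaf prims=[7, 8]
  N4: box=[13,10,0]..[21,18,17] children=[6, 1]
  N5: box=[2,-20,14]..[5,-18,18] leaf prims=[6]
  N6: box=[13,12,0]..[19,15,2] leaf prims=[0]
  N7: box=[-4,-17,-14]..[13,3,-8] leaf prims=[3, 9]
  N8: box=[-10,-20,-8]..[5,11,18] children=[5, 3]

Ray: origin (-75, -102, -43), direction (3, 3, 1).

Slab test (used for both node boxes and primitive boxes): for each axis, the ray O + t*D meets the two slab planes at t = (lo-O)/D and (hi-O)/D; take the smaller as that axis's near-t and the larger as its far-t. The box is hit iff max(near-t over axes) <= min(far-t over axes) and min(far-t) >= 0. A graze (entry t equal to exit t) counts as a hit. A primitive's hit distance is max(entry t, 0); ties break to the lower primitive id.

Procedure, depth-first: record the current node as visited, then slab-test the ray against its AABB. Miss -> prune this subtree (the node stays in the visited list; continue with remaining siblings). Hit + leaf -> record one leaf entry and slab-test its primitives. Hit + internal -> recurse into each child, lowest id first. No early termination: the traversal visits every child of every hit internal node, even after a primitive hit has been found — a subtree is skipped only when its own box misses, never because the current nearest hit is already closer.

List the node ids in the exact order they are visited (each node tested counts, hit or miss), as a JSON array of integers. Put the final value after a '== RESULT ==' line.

Walk:
N0 x:[62/3,32] y:[82/3,41] z:[29,63] -> hit [29,32], descend [2, 4, 7, 8]
  N2 x:[62/3,25] y:[38,41] z:[38,63] -> miss, prune
  N4 x:[88/3,32] y:[112/3,40] z:[43,60] -> miss, prune
  N7 x:[71/3,88/3] y:[85/3,35] z:[29,35] -> hit [29,88/3] leaf, test {P3(miss), P9@t=29}
  N8 x:[65/3,80/3] y:[82/3,113/3] z:[35,61] -> miss, prune

Visited [0, 2, 4, 7, 8]. Tests: 5 box, 1 leaf. Nearest: P9.

== RESULT ==
[0, 2, 4, 7, 8]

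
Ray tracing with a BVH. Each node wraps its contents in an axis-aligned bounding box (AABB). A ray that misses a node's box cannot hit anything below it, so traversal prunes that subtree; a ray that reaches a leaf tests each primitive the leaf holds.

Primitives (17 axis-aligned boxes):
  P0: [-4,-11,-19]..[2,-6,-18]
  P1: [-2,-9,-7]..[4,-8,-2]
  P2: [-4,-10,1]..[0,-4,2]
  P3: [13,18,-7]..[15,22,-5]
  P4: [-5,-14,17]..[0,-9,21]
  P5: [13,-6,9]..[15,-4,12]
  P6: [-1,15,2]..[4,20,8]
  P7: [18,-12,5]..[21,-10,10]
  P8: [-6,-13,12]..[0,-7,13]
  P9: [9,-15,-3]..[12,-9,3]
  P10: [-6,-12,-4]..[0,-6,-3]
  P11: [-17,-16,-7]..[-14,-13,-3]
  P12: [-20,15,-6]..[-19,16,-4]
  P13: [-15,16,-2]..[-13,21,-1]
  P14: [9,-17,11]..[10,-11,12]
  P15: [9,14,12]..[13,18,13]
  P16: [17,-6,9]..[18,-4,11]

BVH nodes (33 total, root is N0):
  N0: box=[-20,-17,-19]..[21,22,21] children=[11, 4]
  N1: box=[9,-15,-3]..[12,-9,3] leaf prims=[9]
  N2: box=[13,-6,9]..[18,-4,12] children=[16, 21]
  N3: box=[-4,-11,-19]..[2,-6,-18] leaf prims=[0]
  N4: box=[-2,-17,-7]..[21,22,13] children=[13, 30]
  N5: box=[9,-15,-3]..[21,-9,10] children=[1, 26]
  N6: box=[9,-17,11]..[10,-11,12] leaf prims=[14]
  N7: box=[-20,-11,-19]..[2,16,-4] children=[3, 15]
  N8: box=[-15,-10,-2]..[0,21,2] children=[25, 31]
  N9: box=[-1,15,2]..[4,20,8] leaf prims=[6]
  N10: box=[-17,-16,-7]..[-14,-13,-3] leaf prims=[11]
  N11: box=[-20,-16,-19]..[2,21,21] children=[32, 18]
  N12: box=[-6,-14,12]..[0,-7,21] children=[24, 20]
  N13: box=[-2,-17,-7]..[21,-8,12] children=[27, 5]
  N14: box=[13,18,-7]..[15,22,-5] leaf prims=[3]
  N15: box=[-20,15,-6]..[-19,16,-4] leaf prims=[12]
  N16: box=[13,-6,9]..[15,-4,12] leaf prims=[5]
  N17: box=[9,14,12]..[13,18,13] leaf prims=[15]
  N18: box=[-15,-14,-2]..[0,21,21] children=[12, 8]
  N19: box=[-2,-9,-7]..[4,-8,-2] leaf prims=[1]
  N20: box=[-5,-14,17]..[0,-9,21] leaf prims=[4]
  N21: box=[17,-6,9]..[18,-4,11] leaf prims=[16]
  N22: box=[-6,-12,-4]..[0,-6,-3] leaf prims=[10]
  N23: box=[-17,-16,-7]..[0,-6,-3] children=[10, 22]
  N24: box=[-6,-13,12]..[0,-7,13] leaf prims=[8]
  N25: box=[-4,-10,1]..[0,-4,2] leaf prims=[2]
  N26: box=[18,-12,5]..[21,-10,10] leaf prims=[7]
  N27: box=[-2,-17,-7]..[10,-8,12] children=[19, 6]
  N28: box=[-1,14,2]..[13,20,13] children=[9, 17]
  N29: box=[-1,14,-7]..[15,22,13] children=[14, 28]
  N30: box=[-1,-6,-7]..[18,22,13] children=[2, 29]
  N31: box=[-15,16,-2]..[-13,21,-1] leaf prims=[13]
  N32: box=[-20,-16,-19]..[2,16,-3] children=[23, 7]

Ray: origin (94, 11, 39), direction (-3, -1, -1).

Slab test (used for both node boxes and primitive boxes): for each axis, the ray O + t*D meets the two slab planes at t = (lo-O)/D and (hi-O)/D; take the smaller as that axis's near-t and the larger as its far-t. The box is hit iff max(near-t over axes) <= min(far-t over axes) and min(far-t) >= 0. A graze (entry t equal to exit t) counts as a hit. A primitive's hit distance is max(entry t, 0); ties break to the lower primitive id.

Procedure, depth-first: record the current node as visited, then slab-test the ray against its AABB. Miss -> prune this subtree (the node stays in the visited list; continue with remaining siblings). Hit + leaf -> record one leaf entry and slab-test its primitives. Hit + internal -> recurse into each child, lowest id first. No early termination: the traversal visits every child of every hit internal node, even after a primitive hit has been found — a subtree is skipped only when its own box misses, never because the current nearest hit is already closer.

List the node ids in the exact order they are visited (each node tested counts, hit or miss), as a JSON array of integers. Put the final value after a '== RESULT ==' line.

Trace the traversal:
N0 x:[73/3,38] y:[-11,28] z:[18,58] -> hit [73/3,28], descend [4, 11]
  N4 x:[73/3,32] y:[-11,28] z:[26,46] -> hit [26,28], descend [13, 30]
    N13 x:[73/3,32] y:[19,28] z:[27,46] -> hit [27,28], descend [5, 27]
      N5 x:[73/3,85/3] y:[20,26] z:[29,42] -> miss, prune
      N27 x:[28,32] y:[19,28] z:[27,46] -> hit [28,28], descend [6, 19]
        N6 x:[28,85/3] y:[22,28] z:[27,28] -> hit [28,28] leaf, test {P14@t=28}
        N19 x:[30,32] y:[19,20] z:[41,46] -> miss, prune
    N30 x:[76/3,95/3] y:[-11,17] z:[26,46] -> miss, prune
  N11 x:[92/3,38] y:[-10,27] z:[18,58] -> miss, prune

order=[0, 4, 13, 5, 27, 6, 19, 30, 11]  |boxes|=9  |leaves|=1  hit=P14

== RESULT ==
[0, 4, 13, 5, 27, 6, 19, 30, 11]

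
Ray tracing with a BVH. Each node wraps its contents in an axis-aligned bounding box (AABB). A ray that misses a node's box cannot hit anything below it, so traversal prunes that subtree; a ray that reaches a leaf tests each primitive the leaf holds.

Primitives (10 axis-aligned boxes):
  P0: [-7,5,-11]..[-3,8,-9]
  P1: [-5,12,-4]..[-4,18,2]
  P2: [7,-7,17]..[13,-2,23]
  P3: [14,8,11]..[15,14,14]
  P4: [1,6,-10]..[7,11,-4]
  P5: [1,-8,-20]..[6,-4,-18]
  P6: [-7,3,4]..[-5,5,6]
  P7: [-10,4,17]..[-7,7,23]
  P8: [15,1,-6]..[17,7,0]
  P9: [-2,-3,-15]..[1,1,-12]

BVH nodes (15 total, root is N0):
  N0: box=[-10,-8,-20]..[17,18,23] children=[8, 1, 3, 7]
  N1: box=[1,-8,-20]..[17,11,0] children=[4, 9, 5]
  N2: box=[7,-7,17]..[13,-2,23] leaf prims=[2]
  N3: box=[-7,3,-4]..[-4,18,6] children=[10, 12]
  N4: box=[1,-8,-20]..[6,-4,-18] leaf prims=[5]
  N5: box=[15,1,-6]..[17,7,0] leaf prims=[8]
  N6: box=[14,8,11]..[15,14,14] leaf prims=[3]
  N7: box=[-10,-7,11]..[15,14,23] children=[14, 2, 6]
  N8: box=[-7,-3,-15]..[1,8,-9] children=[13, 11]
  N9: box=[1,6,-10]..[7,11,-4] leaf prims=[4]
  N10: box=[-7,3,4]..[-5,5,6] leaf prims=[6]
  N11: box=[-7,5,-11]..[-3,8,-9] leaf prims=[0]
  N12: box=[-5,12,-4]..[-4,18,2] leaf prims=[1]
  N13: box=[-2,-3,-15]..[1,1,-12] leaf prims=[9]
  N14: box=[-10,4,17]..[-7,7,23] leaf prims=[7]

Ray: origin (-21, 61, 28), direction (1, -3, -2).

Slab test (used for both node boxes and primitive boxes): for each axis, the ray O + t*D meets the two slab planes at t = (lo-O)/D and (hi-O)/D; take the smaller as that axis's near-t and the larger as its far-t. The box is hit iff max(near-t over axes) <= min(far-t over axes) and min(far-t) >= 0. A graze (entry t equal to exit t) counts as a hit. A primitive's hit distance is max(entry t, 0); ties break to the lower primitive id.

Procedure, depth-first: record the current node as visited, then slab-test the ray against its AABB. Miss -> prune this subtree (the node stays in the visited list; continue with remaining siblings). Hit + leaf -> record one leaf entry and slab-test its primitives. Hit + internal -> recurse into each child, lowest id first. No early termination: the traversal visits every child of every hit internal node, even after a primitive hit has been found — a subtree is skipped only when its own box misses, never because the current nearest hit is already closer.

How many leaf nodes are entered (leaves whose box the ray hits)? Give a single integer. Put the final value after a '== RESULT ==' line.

Trace the traversal:
N0 x:[11,38] y:[43/3,23] z:[5/2,24] -> hit [43/3,23], descend [1, 3, 7, 8]
  N1 x:[22,38] y:[50/3,23] z:[14,24] -> hit [22,23], descend [4, 5, 9]
    N4 x:[22,27] y:[65/3,23] z:[23,24] -> hit [23,23] leaf, test {P5@t=23}
    N5 x:[36,38] y:[18,20] z:[14,17] -> miss, prune
    N9 x:[22,28] y:[50/3,55/3] z:[16,19] -> miss, prune
  N3 x:[14,17] y:[43/3,58/3] z:[11,16] -> hit [43/3,16], descend [10, 12]
    N10 x:[14,16] y:[56/3,58/3] z:[11,12] -> miss, prune
    N12 x:[16,17] y:[43/3,49/3] z:[13,16] -> hit [16,16] leaf, test {P1@t=16}
  N7 x:[11,36] y:[47/3,68/3] z:[5/2,17/2] -> miss, prune
  N8 x:[14,22] y:[53/3,64/3] z:[37/2,43/2] -> hit [37/2,64/3], descend [11, 13]
    N11 x:[14,18] y:[53/3,56/3] z:[37/2,39/2] -> miss, prune
    N13 x:[19,22] y:[20,64/3] z:[20,43/2] -> hit [20,64/3] leaf, test {P9@t=20}

Summary -> nodes [0, 1, 4, 5, 9, 3, 10, 12, 7, 8, 11, 13]; box-tests=12; leaf-entries=3; first=P1

== RESULT ==
3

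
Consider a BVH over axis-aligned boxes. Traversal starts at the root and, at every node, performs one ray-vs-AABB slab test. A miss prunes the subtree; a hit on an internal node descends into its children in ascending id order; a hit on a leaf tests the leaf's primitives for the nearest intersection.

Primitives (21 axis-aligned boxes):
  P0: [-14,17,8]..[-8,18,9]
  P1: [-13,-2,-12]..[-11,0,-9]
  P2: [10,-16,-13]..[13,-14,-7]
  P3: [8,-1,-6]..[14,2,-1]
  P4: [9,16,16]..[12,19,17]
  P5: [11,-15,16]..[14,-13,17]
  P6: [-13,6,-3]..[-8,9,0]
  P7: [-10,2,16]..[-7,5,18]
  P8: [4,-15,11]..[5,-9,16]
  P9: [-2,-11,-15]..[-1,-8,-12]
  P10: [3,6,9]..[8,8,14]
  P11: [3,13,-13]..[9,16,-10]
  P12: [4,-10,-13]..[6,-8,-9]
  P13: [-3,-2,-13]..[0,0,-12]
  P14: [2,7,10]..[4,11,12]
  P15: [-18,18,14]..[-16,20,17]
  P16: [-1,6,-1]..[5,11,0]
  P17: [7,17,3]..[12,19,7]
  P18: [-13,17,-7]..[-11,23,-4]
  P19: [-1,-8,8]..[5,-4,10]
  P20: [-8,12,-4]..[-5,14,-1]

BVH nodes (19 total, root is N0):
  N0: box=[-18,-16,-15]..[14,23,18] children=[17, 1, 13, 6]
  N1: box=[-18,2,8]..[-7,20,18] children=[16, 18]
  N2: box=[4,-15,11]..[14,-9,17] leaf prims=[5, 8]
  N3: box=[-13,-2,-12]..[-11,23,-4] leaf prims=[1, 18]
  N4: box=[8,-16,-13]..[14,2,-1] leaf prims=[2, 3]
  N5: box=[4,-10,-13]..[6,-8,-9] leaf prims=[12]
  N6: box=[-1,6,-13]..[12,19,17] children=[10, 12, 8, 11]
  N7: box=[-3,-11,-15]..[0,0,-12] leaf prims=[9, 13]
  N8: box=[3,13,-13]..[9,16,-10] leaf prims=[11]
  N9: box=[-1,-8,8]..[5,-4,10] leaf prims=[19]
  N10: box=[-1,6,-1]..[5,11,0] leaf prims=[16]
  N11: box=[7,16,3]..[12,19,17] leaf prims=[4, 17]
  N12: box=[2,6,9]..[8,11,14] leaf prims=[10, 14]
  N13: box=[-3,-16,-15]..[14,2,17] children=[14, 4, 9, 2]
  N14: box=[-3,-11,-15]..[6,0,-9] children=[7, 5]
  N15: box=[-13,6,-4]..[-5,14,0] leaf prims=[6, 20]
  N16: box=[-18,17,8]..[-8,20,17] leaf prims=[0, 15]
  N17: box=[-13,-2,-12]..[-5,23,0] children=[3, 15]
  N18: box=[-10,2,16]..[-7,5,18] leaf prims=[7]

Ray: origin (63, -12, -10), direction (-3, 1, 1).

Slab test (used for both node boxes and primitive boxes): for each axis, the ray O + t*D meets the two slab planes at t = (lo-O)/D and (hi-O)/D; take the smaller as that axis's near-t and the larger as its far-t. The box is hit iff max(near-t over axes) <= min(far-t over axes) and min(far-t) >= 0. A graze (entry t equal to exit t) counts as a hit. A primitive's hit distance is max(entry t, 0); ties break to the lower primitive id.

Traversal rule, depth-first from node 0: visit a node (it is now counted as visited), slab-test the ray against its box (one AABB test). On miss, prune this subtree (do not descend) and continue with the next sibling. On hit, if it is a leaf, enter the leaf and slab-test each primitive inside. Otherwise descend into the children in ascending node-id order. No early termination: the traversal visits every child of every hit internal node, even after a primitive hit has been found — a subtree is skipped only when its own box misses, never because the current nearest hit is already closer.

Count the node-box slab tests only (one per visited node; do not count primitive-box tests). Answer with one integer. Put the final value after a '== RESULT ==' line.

Walk:
N0 x:[49/3,27] y:[-4,35] z:[-5,28] -> hit [49/3,27], descend [1, 6, 13, 17]
  N1 x:[70/3,27] y:[14,32] z:[18,28] -> hit [70/3,27], descend [16, 18]
    N16 x:[71/3,27] y:[29,32] z:[18,27] -> miss, prune
    N18 x:[70/3,73/3] y:[14,17] z:[26,28] -> miss, prune
  N6 x:[17,64/3] y:[18,31] z:[-3,27] -> hit [18,64/3], descend [8, 10, 11, 12]
    N8 x:[18,20] y:[25,28] z:[-3,0] -> miss, prune
    N10 x:[58/3,64/3] y:[18,23] z:[9,10] -> miss, prune
    N11 x:[17,56/3] y:[28,31] z:[13,27] -> miss, prune
    N12 x:[55/3,61/3] y:[18,23] z:[19,24] -> hit [19,61/3] leaf, test {P10@t=19, P14@t=20}
  N13 x:[49/3,22] y:[-4,14] z:[-5,27] -> miss, prune
  N17 x:[68/3,76/3] y:[10,35] z:[-2,10] -> miss, prune

11 AABB tests over nodes [0, 1, 16, 18, 6, 8, 10, 11, 12, 13, 17]; 1 leaf entered; closest P10.

== RESULT ==
11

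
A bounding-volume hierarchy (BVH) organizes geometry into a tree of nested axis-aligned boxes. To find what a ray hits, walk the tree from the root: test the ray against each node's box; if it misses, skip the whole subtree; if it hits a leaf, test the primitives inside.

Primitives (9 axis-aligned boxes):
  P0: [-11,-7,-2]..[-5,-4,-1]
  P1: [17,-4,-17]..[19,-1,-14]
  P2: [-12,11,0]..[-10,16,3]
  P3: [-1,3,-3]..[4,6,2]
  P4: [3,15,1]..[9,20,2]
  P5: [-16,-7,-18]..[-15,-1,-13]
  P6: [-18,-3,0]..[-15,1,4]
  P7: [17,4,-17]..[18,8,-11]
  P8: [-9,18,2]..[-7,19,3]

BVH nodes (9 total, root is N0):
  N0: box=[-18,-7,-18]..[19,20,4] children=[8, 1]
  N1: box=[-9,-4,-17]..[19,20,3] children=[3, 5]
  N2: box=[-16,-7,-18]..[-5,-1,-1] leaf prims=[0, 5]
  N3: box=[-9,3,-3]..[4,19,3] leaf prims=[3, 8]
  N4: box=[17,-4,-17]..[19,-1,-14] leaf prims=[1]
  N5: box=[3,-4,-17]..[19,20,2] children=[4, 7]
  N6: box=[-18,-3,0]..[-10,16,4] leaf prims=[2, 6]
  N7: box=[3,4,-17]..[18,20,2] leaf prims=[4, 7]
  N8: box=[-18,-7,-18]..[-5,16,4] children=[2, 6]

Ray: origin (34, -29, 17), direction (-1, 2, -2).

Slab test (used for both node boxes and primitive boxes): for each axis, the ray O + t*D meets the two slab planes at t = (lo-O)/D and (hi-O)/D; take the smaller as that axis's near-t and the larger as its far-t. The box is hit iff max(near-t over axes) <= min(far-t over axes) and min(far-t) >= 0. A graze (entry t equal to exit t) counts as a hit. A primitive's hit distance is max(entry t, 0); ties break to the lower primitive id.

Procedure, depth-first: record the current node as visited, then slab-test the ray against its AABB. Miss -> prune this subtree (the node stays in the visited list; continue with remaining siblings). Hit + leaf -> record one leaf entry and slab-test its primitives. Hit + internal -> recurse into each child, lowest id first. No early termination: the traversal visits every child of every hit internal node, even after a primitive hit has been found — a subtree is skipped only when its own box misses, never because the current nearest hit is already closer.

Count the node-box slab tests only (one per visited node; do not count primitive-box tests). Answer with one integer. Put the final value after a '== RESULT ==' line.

Trace the traversal:
N0 x:[15,52] y:[11,49/2] z:[13/2,35/2] -> hit [15,35/2], descend [1, 8]
  N1 x:[15,43] y:[25/2,49/2] z:[7,17] -> hit [15,17], descend [3, 5]
    N3 x:[30,43] y:[16,24] z:[7,10] -> miss, prune
    N5 x:[15,31] y:[25/2,49/2] z:[15/2,17] -> hit [15,17], descend [4, 7]
      N4 x:[15,17] y:[25/2,14] z:[31/2,17] -> miss, prune
      N7 x:[16,31] y:[33/2,49/2] z:[15/2,17] -> hit [33/2,17] leaf, test {P4(miss), P7@t=33/2}
  N8 x:[39,52] y:[11,45/2] z:[13/2,35/2] -> miss, prune

Visited [0, 1, 3, 5, 4, 7, 8]. Tests: 7 box, 1 leaf. Nearest: P7.

== RESULT ==
7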